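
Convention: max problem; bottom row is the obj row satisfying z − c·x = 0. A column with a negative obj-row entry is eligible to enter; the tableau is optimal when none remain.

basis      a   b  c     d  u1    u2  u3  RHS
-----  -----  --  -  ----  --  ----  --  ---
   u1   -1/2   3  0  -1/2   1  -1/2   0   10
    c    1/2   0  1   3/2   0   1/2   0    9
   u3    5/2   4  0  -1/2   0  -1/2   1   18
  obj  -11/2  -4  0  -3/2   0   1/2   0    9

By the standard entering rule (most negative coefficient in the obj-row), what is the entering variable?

a

Negative obj-row entries: a: -11/2, b: -4, d: -3/2.
The most negative is -11/2 in column a, so a enters.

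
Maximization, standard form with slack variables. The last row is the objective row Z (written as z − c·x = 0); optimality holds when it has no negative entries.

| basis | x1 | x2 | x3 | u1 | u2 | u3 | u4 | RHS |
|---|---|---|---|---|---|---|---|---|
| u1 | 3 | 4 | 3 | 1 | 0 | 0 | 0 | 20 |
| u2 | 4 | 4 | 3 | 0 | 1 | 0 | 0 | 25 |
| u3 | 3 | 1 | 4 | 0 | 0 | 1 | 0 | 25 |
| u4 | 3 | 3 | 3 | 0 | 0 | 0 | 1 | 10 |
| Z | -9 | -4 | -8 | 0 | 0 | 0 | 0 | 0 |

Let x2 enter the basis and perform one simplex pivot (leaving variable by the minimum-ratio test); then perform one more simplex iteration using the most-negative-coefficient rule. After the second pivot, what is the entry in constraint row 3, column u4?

-1

Ratio test on column x2 — row 1: 20/4 = 5; row 2: 25/4 = 25/4; row 3: 25/1 = 25; row 4: 10/3 = 10/3. Minimum is 10/3 at row 4 (u4 leaves); pivot element 3.
Divide row 4 by 3; eliminate column x2 from the other rows.
Second iteration: most negative Z-row entry is -5 in column x1, so x1 enters.
Ratio test on column x1 — row 1: entry -1 ≤ 0; row 2: entry 0 ≤ 0; row 3: (65/3)/2 = 65/6; row 4: (10/3)/1 = 10/3. Minimum is 10/3 at row 4 (x2 leaves); pivot element 1.
Divide row 4 by 1; eliminate column x1 from the other rows.
After both pivots, the entry at constraint row 3, column u4 is -1.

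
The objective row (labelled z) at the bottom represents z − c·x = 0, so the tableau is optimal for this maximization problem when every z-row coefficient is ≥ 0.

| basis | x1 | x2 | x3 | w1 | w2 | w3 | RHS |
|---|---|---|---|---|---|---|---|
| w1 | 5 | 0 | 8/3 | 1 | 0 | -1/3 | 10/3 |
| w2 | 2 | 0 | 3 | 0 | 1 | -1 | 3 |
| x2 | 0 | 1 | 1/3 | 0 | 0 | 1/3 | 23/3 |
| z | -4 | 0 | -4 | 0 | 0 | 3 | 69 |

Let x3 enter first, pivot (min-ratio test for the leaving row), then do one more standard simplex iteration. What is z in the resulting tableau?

2125/29

Ratio test on column x3 — row 1: (10/3)/(8/3) = 5/4; row 2: 3/3 = 1; row 3: (23/3)/(1/3) = 23. Minimum is 1 at row 2 (w2 leaves); pivot element 3.
Pivot on row 2; the z-row RHS becomes 69 − (-4)·1 = 73.
Next entering variable (most negative z-row entry -4/3): x1.
Ratio test on column x1 — row 1: (2/3)/(29/9) = 6/29; row 2: 1/(2/3) = 3/2; row 3: entry -2/9 ≤ 0. Minimum is 6/29 at row 1 (w1 leaves); pivot element 29/9.
After the second pivot the z-row RHS is 73 − (-4/3)·(6/29) = 2125/29.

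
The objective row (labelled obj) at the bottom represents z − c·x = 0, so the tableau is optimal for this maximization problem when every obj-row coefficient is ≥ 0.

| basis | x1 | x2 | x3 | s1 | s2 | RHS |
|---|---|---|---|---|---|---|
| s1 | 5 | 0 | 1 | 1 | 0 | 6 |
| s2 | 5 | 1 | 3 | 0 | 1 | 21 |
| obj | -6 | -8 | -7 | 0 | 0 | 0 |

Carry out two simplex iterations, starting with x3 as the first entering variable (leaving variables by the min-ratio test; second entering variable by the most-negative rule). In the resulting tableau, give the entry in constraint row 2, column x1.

Ratio test on column x3 — row 1: 6/1 = 6; row 2: 21/3 = 7. Minimum is 6 at row 1 (s1 leaves); pivot element 1.
Divide row 1 by 1; eliminate column x3 from the other rows.
Second iteration: most negative obj-row entry is -8 in column x2, so x2 enters.
Ratio test on column x2 — row 1: entry 0 ≤ 0; row 2: 3/1 = 3. Minimum is 3 at row 2 (s2 leaves); pivot element 1.
Divide row 2 by 1; eliminate column x2 from the other rows.
After both pivots, the entry at constraint row 2, column x1 is -10.

-10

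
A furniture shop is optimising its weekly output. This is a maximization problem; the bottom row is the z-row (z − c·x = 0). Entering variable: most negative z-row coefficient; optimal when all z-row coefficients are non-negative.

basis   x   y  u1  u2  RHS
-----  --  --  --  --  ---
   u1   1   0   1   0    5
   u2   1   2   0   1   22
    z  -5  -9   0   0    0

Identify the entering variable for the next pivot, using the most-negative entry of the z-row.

Negative z-row entries: x: -5, y: -9.
The most negative is -9 in column y, so y enters.

y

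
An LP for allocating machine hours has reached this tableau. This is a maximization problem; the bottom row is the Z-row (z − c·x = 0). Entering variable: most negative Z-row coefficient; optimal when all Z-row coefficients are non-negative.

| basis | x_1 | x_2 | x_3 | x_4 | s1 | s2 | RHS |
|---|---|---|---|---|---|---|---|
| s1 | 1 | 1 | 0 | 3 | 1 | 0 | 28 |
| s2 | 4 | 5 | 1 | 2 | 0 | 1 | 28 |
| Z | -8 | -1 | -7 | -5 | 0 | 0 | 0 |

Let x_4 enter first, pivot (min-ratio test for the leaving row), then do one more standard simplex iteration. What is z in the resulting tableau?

Ratio test on column x_4 — row 1: 28/3 = 28/3; row 2: 28/2 = 14. Minimum is 28/3 at row 1 (s1 leaves); pivot element 3.
Pivot on row 1; the Z-row RHS becomes 0 − (-5)·(28/3) = 140/3.
Next entering variable (most negative Z-row entry -7): x_3.
Ratio test on column x_3 — row 1: entry 0 ≤ 0; row 2: (28/3)/1 = 28/3. Minimum is 28/3 at row 2 (s2 leaves); pivot element 1.
After the second pivot the Z-row RHS is 140/3 − (-7)·(28/3) = 112.

112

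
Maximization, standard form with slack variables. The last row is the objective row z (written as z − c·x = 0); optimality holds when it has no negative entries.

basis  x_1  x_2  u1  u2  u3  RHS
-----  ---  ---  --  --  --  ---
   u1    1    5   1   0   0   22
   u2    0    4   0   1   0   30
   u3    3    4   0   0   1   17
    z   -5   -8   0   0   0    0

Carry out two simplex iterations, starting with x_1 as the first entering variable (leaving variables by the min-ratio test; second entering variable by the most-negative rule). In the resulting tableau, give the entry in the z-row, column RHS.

Ratio test on column x_1 — row 1: 22/1 = 22; row 2: entry 0 ≤ 0; row 3: 17/3 = 17/3. Minimum is 17/3 at row 3 (u3 leaves); pivot element 3.
Divide row 3 by 3; eliminate column x_1 from the other rows.
Second iteration: most negative z-row entry is -4/3 in column x_2, so x_2 enters.
Ratio test on column x_2 — row 1: (49/3)/(11/3) = 49/11; row 2: 30/4 = 15/2; row 3: (17/3)/(4/3) = 17/4. Minimum is 17/4 at row 3 (x_1 leaves); pivot element 4/3.
Divide row 3 by 4/3; eliminate column x_2 from the other rows.
After both pivots, the entry at the z-row, column RHS is 34.

34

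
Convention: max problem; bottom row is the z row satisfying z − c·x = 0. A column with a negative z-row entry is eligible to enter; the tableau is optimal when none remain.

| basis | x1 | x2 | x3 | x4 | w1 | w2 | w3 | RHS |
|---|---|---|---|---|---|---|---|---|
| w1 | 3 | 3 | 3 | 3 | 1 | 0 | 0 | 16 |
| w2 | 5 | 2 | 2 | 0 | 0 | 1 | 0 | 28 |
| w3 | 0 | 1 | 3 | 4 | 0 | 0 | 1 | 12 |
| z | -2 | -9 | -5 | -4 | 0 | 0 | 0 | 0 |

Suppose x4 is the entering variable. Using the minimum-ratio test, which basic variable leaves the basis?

w3

Column x4 entries and ratios — w1: 16/3 = 16/3; w2: 0 ≤ 0, skip; w3: 12/4 = 3.
Smallest ratio is 3 in the row of w3, so w3 leaves.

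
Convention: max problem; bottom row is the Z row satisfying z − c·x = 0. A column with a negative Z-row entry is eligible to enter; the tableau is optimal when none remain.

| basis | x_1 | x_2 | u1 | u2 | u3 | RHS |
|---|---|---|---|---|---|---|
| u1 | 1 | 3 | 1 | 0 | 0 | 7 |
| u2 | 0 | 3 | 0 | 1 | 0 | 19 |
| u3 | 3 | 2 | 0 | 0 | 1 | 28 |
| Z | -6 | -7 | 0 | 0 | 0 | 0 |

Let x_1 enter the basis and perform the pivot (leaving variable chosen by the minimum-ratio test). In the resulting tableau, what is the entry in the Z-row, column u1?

6

Ratio test on column x_1 — row 1: 7/1 = 7; row 2: entry 0 ≤ 0; row 3: 28/3 = 28/3. Minimum is 7 at row 1 (u1 leaves); pivot element 1.
Divide row 1 by 1; eliminate column x_1 from the other rows.
Z-row update in column u1: 0 − (-6)·1 = 6.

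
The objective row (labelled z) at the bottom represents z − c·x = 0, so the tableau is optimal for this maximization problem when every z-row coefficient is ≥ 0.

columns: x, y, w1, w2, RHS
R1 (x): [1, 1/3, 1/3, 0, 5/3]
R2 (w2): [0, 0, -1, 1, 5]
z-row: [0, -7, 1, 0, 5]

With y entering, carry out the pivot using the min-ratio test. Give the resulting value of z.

40

Ratio test on column y — row 1: (5/3)/(1/3) = 5; row 2: entry 0 ≤ 0. Minimum is 5 at row 1 (x leaves); pivot element 1/3.
Pivot on row 1; the z-row RHS becomes 5 − (-7)·5 = 40.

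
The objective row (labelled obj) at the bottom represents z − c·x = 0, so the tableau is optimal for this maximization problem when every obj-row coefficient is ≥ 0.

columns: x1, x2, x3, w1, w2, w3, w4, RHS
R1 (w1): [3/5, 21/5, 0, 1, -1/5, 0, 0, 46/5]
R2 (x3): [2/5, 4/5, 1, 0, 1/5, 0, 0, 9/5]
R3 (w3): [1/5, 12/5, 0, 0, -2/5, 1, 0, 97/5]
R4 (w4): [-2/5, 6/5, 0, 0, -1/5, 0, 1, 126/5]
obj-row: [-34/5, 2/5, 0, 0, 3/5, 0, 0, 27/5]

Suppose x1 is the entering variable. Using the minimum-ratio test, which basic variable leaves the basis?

Column x1 entries and ratios — w1: (46/5)/(3/5) = 46/3; x3: (9/5)/(2/5) = 9/2; w3: (97/5)/(1/5) = 97; w4: -2/5 ≤ 0, skip.
Smallest ratio is 9/2 in the row of x3, so x3 leaves.

x3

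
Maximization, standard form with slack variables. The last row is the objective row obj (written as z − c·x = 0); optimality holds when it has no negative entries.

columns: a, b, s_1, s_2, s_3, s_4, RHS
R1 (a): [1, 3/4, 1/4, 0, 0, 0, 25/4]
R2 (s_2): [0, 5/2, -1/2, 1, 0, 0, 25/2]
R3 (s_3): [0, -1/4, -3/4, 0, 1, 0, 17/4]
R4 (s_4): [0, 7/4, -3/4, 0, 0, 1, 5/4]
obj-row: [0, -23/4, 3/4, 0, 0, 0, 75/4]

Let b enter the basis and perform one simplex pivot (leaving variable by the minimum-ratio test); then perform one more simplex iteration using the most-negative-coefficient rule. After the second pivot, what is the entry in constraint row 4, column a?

3/4

Ratio test on column b — row 1: (25/4)/(3/4) = 25/3; row 2: (25/2)/(5/2) = 5; row 3: entry -1/4 ≤ 0; row 4: (5/4)/(7/4) = 5/7. Minimum is 5/7 at row 4 (s_4 leaves); pivot element 7/4.
Divide row 4 by 7/4; eliminate column b from the other rows.
Second iteration: most negative obj-row entry is -12/7 in column s_1, so s_1 enters.
Ratio test on column s_1 — row 1: (40/7)/(4/7) = 10; row 2: (75/7)/(4/7) = 75/4; row 3: entry -6/7 ≤ 0; row 4: entry -3/7 ≤ 0. Minimum is 10 at row 1 (a leaves); pivot element 4/7.
Divide row 1 by 4/7; eliminate column s_1 from the other rows.
After both pivots, the entry at constraint row 4, column a is 3/4.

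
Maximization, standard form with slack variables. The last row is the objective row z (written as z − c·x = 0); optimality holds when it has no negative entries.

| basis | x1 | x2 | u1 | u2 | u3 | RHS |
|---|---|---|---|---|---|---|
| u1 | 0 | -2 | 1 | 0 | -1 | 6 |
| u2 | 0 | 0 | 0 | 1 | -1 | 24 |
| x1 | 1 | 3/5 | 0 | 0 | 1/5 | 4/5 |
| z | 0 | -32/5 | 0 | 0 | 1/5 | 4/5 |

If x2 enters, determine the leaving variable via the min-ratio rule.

Column x2 entries and ratios — u1: -2 ≤ 0, skip; u2: 0 ≤ 0, skip; x1: (4/5)/(3/5) = 4/3.
Smallest ratio is 4/3 in the row of x1, so x1 leaves.

x1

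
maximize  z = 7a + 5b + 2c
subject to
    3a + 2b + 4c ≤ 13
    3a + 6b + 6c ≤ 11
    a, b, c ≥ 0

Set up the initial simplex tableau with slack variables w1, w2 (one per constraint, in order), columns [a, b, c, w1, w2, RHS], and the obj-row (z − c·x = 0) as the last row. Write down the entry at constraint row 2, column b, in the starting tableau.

Constraint 2 has coefficient 6 on b.

6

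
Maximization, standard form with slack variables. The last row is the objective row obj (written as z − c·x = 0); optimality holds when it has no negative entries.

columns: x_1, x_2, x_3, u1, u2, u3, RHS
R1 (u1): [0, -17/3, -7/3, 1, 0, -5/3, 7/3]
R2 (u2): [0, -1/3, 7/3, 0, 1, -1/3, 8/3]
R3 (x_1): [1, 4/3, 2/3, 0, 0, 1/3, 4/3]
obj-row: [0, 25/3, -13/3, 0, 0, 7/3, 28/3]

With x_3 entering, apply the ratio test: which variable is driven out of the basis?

Column x_3 entries and ratios — u1: -7/3 ≤ 0, skip; u2: (8/3)/(7/3) = 8/7; x_1: (4/3)/(2/3) = 2.
Smallest ratio is 8/7 in the row of u2, so u2 leaves.

u2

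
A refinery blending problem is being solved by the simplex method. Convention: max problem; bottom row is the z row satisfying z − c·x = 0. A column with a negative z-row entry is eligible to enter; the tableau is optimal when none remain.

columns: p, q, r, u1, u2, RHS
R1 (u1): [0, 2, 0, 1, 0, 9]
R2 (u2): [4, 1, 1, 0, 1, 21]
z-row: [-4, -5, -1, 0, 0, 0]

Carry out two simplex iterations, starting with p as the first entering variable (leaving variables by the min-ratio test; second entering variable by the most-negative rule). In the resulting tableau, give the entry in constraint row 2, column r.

Ratio test on column p — row 1: entry 0 ≤ 0; row 2: 21/4 = 21/4. Minimum is 21/4 at row 2 (u2 leaves); pivot element 4.
Divide row 2 by 4; eliminate column p from the other rows.
Second iteration: most negative z-row entry is -4 in column q, so q enters.
Ratio test on column q — row 1: 9/2 = 9/2; row 2: (21/4)/(1/4) = 21. Minimum is 9/2 at row 1 (u1 leaves); pivot element 2.
Divide row 1 by 2; eliminate column q from the other rows.
After both pivots, the entry at constraint row 2, column r is 1/4.

1/4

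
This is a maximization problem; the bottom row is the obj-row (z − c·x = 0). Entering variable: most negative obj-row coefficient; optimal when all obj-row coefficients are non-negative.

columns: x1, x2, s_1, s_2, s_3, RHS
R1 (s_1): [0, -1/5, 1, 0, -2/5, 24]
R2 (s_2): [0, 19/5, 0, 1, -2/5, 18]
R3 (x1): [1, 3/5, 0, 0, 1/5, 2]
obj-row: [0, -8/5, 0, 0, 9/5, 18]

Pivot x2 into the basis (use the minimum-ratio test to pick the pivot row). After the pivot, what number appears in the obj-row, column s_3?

Ratio test on column x2 — row 1: entry -1/5 ≤ 0; row 2: 18/(19/5) = 90/19; row 3: 2/(3/5) = 10/3. Minimum is 10/3 at row 3 (x1 leaves); pivot element 3/5.
Divide row 3 by 3/5; eliminate column x2 from the other rows.
obj-row update in column s_3: 9/5 − (-8/5)·(1/3) = 7/3.

7/3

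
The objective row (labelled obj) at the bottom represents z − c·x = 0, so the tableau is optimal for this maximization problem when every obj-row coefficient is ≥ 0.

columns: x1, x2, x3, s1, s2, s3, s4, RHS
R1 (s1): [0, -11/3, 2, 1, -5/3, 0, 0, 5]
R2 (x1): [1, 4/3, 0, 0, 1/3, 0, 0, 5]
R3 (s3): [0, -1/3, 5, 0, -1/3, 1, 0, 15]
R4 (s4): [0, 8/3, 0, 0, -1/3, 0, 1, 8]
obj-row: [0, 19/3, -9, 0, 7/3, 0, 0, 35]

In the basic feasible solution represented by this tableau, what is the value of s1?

s1 is basic (row 1); its value is the RHS of that row, 5.

5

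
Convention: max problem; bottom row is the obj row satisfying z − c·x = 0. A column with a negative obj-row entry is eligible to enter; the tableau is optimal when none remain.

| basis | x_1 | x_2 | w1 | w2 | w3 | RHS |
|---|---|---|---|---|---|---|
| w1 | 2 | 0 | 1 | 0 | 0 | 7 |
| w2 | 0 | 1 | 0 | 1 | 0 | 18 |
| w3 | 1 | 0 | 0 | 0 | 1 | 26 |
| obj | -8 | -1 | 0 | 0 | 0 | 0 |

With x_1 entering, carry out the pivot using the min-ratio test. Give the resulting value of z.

Ratio test on column x_1 — row 1: 7/2 = 7/2; row 2: entry 0 ≤ 0; row 3: 26/1 = 26. Minimum is 7/2 at row 1 (w1 leaves); pivot element 2.
Pivot on row 1; the obj-row RHS becomes 0 − (-8)·(7/2) = 28.

28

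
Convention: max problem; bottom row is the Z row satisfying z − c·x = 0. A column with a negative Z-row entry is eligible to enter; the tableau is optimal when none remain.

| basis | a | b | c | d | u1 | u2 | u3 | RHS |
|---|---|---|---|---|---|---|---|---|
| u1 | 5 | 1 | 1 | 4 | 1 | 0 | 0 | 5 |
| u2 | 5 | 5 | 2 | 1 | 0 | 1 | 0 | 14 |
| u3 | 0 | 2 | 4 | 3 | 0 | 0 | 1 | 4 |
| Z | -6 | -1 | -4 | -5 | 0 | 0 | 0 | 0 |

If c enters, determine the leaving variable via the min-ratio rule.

u3

Column c entries and ratios — u1: 5/1 = 5; u2: 14/2 = 7; u3: 4/4 = 1.
Smallest ratio is 1 in the row of u3, so u3 leaves.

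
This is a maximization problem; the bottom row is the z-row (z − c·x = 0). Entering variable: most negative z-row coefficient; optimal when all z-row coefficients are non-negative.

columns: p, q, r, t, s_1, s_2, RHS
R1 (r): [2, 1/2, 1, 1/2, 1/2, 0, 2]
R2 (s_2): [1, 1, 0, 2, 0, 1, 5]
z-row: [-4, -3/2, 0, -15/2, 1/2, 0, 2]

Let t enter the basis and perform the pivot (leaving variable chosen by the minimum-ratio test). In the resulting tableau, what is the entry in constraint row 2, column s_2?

Ratio test on column t — row 1: 2/(1/2) = 4; row 2: 5/2 = 5/2. Minimum is 5/2 at row 2 (s_2 leaves); pivot element 2.
Divide row 2 by 2; eliminate column t from the other rows.
In the new row 2, the s_2 entry is the old entry divided by the pivot: 1/2 = 1/2.

1/2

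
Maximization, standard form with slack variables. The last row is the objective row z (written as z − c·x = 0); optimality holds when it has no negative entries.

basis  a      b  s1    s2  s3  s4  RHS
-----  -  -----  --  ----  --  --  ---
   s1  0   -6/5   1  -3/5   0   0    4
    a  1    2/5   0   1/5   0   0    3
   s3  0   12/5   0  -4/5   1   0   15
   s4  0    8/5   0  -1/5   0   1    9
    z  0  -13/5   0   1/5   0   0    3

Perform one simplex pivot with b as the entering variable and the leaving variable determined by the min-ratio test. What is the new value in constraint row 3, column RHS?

Ratio test on column b — row 1: entry -6/5 ≤ 0; row 2: 3/(2/5) = 15/2; row 3: 15/(12/5) = 25/4; row 4: 9/(8/5) = 45/8. Minimum is 45/8 at row 4 (s4 leaves); pivot element 8/5.
Divide row 4 by 8/5; eliminate column b from the other rows.
Row 3 update in column RHS: 15 − (12/5)·(45/8) = 3/2.

3/2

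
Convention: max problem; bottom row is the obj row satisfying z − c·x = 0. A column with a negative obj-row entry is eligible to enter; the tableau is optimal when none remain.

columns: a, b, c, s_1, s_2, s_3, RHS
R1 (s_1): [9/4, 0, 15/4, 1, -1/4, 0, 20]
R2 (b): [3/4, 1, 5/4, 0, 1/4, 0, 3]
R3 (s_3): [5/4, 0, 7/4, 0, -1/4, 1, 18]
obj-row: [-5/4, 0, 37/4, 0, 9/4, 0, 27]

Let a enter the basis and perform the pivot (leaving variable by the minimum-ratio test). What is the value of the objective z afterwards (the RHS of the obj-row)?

Ratio test on column a — row 1: 20/(9/4) = 80/9; row 2: 3/(3/4) = 4; row 3: 18/(5/4) = 72/5. Minimum is 4 at row 2 (b leaves); pivot element 3/4.
Pivot on row 2; the obj-row RHS becomes 27 − (-5/4)·4 = 32.

32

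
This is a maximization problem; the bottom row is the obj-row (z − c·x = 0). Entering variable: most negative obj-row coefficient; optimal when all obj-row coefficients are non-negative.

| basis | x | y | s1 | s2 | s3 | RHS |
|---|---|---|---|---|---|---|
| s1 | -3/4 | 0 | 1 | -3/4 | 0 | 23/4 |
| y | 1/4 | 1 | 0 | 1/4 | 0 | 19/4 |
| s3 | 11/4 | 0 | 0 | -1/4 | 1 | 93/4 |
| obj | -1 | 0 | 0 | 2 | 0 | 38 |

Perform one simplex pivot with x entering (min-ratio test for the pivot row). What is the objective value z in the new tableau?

511/11

Ratio test on column x — row 1: entry -3/4 ≤ 0; row 2: (19/4)/(1/4) = 19; row 3: (93/4)/(11/4) = 93/11. Minimum is 93/11 at row 3 (s3 leaves); pivot element 11/4.
Pivot on row 3; the obj-row RHS becomes 38 − (-1)·(93/11) = 511/11.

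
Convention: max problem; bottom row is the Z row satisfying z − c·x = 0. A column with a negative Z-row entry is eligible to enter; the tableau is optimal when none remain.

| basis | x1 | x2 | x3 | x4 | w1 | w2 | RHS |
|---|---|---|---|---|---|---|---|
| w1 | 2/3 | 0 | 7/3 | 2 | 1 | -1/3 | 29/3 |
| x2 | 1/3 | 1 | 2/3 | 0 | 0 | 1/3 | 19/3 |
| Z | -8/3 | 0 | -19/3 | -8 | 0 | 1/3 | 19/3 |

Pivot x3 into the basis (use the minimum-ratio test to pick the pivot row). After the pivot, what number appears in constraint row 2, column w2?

Ratio test on column x3 — row 1: (29/3)/(7/3) = 29/7; row 2: (19/3)/(2/3) = 19/2. Minimum is 29/7 at row 1 (w1 leaves); pivot element 7/3.
Divide row 1 by 7/3; eliminate column x3 from the other rows.
Row 2 update in column w2: 1/3 − (2/3)·(-1/7) = 3/7.

3/7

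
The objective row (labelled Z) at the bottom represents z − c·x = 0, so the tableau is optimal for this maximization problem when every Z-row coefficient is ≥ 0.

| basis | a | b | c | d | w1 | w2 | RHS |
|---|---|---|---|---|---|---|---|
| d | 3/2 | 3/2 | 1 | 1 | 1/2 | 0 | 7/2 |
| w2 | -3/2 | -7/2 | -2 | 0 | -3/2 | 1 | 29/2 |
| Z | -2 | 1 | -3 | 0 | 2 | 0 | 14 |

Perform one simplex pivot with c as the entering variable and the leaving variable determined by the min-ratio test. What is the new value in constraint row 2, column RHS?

43/2

Ratio test on column c — row 1: (7/2)/1 = 7/2; row 2: entry -2 ≤ 0. Minimum is 7/2 at row 1 (d leaves); pivot element 1.
Divide row 1 by 1; eliminate column c from the other rows.
Row 2 update in column RHS: 29/2 − (-2)·(7/2) = 43/2.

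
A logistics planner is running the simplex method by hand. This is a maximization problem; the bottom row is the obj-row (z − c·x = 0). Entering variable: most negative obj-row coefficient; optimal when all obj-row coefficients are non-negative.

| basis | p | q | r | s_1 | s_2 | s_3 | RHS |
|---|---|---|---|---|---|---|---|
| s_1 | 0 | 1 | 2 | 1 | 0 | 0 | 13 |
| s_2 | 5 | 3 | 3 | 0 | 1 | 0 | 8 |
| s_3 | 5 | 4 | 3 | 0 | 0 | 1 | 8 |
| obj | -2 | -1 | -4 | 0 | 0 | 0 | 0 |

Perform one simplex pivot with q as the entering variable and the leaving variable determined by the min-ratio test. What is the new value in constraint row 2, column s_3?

-3/4

Ratio test on column q — row 1: 13/1 = 13; row 2: 8/3 = 8/3; row 3: 8/4 = 2. Minimum is 2 at row 3 (s_3 leaves); pivot element 4.
Divide row 3 by 4; eliminate column q from the other rows.
Row 2 update in column s_3: 0 − 3·(1/4) = -3/4.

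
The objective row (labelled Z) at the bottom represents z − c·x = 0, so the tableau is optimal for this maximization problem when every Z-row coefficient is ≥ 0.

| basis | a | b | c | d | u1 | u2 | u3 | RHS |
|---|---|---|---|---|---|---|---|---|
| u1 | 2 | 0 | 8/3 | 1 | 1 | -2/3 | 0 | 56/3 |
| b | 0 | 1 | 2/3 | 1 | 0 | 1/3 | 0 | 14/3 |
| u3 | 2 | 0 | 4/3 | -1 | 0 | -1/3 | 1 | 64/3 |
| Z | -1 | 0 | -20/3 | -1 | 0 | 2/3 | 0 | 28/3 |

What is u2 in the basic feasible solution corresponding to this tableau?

0

u2 is not in the basis, so in the current basic feasible solution u2 = 0.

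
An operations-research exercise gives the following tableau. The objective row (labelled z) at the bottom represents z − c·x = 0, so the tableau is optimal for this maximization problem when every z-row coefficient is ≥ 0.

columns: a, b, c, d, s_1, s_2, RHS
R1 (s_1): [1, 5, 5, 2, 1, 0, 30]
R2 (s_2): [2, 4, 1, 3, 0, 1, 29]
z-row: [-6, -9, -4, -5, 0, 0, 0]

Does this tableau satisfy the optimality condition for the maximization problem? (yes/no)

no

The z-row has a negative entry -9 in column b, so it is not optimal.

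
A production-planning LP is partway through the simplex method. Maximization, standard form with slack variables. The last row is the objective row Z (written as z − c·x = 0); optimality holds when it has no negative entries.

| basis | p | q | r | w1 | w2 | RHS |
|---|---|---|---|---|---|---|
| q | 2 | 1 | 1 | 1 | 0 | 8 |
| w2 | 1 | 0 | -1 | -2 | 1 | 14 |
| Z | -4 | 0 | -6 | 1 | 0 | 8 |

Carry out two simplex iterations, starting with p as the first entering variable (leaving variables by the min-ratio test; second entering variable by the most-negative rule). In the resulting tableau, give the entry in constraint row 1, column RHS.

8

Ratio test on column p — row 1: 8/2 = 4; row 2: 14/1 = 14. Minimum is 4 at row 1 (q leaves); pivot element 2.
Divide row 1 by 2; eliminate column p from the other rows.
Second iteration: most negative Z-row entry is -4 in column r, so r enters.
Ratio test on column r — row 1: 4/(1/2) = 8; row 2: entry -3/2 ≤ 0. Minimum is 8 at row 1 (p leaves); pivot element 1/2.
Divide row 1 by 1/2; eliminate column r from the other rows.
After both pivots, the entry at constraint row 1, column RHS is 8.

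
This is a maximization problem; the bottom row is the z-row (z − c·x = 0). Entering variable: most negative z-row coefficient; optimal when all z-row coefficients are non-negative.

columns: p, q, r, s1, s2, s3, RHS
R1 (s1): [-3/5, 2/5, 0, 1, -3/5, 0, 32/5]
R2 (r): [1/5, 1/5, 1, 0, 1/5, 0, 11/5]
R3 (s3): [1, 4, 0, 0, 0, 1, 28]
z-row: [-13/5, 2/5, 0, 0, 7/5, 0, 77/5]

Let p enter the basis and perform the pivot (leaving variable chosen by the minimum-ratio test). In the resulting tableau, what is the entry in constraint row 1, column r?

Ratio test on column p — row 1: entry -3/5 ≤ 0; row 2: (11/5)/(1/5) = 11; row 3: 28/1 = 28. Minimum is 11 at row 2 (r leaves); pivot element 1/5.
Divide row 2 by 1/5; eliminate column p from the other rows.
Row 1 update in column r: 0 − (-3/5)·5 = 3.

3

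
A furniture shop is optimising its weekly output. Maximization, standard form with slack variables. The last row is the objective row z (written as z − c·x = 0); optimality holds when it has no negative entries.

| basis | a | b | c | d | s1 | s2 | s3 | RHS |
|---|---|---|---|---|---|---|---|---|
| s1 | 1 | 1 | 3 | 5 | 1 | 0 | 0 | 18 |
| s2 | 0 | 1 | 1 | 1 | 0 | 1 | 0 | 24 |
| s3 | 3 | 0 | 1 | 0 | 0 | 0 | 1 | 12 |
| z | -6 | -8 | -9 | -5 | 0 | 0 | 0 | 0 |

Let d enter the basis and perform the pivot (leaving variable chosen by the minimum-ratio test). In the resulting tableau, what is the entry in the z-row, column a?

-5

Ratio test on column d — row 1: 18/5 = 18/5; row 2: 24/1 = 24; row 3: entry 0 ≤ 0. Minimum is 18/5 at row 1 (s1 leaves); pivot element 5.
Divide row 1 by 5; eliminate column d from the other rows.
z-row update in column a: -6 − (-5)·(1/5) = -5.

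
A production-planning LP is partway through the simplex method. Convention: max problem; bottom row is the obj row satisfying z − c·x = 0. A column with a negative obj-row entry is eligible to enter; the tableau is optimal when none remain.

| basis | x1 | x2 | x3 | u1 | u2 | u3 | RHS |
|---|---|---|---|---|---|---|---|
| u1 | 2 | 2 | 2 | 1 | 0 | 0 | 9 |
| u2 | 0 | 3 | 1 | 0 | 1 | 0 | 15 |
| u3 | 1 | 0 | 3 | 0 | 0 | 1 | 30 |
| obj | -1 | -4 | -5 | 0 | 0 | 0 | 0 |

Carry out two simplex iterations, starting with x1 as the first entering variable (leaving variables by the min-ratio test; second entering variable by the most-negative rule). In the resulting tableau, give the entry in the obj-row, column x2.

1

Ratio test on column x1 — row 1: 9/2 = 9/2; row 2: entry 0 ≤ 0; row 3: 30/1 = 30. Minimum is 9/2 at row 1 (u1 leaves); pivot element 2.
Divide row 1 by 2; eliminate column x1 from the other rows.
Second iteration: most negative obj-row entry is -4 in column x3, so x3 enters.
Ratio test on column x3 — row 1: (9/2)/1 = 9/2; row 2: 15/1 = 15; row 3: (51/2)/2 = 51/4. Minimum is 9/2 at row 1 (x1 leaves); pivot element 1.
Divide row 1 by 1; eliminate column x3 from the other rows.
After both pivots, the entry at the obj-row, column x2 is 1.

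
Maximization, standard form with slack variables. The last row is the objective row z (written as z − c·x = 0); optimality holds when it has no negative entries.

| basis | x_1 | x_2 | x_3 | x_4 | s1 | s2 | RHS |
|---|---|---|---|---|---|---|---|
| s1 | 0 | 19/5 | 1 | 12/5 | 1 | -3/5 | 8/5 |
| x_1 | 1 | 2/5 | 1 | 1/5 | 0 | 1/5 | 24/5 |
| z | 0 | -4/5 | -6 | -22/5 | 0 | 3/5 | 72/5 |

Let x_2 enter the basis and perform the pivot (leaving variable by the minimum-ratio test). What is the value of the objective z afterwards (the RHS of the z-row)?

Ratio test on column x_2 — row 1: (8/5)/(19/5) = 8/19; row 2: (24/5)/(2/5) = 12. Minimum is 8/19 at row 1 (s1 leaves); pivot element 19/5.
Pivot on row 1; the z-row RHS becomes 72/5 − (-4/5)·(8/19) = 280/19.

280/19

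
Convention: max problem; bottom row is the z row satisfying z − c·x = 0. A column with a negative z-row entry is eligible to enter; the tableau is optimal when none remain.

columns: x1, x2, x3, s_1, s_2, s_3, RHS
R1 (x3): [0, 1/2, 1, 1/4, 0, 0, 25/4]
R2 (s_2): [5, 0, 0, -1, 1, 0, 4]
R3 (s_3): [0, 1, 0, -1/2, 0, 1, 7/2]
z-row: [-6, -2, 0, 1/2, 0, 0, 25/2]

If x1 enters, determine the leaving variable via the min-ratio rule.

Column x1 entries and ratios — x3: 0 ≤ 0, skip; s_2: 4/5 = 4/5; s_3: 0 ≤ 0, skip.
Smallest ratio is 4/5 in the row of s_2, so s_2 leaves.

s_2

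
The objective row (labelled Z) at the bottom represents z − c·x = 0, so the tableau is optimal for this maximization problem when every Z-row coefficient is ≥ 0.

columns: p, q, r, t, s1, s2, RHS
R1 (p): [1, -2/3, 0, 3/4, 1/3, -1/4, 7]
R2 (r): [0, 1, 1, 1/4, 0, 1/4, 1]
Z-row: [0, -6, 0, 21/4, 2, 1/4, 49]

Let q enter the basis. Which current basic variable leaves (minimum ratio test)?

Column q entries and ratios — p: -2/3 ≤ 0, skip; r: 1/1 = 1.
Smallest ratio is 1 in the row of r, so r leaves.

r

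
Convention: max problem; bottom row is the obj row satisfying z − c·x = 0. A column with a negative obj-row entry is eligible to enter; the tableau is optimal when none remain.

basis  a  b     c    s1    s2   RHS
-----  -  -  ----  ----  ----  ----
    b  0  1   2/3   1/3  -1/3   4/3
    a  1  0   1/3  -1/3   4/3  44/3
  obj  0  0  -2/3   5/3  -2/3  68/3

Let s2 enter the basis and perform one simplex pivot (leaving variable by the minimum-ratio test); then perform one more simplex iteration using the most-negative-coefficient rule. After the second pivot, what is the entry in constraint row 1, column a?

Ratio test on column s2 — row 1: entry -1/3 ≤ 0; row 2: (44/3)/(4/3) = 11. Minimum is 11 at row 2 (a leaves); pivot element 4/3.
Divide row 2 by 4/3; eliminate column s2 from the other rows.
Second iteration: most negative obj-row entry is -1/2 in column c, so c enters.
Ratio test on column c — row 1: 5/(3/4) = 20/3; row 2: 11/(1/4) = 44. Minimum is 20/3 at row 1 (b leaves); pivot element 3/4.
Divide row 1 by 3/4; eliminate column c from the other rows.
After both pivots, the entry at constraint row 1, column a is 1/3.

1/3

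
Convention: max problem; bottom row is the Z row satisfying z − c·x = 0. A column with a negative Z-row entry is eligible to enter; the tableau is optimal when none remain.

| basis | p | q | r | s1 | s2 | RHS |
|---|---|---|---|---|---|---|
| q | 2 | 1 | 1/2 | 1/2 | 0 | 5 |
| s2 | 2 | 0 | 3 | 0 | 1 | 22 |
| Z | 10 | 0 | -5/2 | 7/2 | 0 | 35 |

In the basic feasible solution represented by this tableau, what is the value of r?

r is not in the basis, so in the current basic feasible solution r = 0.

0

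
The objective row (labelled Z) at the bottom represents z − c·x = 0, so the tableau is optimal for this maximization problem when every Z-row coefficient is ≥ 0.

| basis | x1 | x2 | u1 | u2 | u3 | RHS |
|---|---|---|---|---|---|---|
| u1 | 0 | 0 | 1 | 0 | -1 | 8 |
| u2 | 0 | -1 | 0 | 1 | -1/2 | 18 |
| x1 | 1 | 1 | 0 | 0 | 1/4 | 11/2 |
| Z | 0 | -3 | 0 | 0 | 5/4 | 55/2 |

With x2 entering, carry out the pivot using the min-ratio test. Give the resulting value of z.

Ratio test on column x2 — row 1: entry 0 ≤ 0; row 2: entry -1 ≤ 0; row 3: (11/2)/1 = 11/2. Minimum is 11/2 at row 3 (x1 leaves); pivot element 1.
Pivot on row 3; the Z-row RHS becomes 55/2 − (-3)·(11/2) = 44.

44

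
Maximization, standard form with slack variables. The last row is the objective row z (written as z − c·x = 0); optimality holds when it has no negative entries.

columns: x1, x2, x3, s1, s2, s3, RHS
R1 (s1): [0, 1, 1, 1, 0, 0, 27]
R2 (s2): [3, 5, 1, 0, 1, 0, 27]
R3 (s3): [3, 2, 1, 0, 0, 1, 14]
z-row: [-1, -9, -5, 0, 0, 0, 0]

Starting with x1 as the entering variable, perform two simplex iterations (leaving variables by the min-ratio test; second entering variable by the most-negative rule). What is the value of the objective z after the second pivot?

367/9

Ratio test on column x1 — row 1: entry 0 ≤ 0; row 2: 27/3 = 9; row 3: 14/3 = 14/3. Minimum is 14/3 at row 3 (s3 leaves); pivot element 3.
Pivot on row 3; the z-row RHS becomes 0 − (-1)·(14/3) = 14/3.
Next entering variable (most negative z-row entry -25/3): x2.
Ratio test on column x2 — row 1: 27/1 = 27; row 2: 13/3 = 13/3; row 3: (14/3)/(2/3) = 7. Minimum is 13/3 at row 2 (s2 leaves); pivot element 3.
After the second pivot the z-row RHS is 14/3 − (-25/3)·(13/3) = 367/9.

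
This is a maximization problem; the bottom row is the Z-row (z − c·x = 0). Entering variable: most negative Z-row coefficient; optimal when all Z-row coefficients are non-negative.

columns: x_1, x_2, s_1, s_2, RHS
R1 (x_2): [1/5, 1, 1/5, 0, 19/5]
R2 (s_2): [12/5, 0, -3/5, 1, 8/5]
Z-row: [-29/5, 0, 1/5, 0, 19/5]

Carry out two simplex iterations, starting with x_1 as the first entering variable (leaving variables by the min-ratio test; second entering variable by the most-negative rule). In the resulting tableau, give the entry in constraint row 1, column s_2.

-1/3

Ratio test on column x_1 — row 1: (19/5)/(1/5) = 19; row 2: (8/5)/(12/5) = 2/3. Minimum is 2/3 at row 2 (s_2 leaves); pivot element 12/5.
Divide row 2 by 12/5; eliminate column x_1 from the other rows.
Second iteration: most negative Z-row entry is -5/4 in column s_1, so s_1 enters.
Ratio test on column s_1 — row 1: (11/3)/(1/4) = 44/3; row 2: entry -1/4 ≤ 0. Minimum is 44/3 at row 1 (x_2 leaves); pivot element 1/4.
Divide row 1 by 1/4; eliminate column s_1 from the other rows.
After both pivots, the entry at constraint row 1, column s_2 is -1/3.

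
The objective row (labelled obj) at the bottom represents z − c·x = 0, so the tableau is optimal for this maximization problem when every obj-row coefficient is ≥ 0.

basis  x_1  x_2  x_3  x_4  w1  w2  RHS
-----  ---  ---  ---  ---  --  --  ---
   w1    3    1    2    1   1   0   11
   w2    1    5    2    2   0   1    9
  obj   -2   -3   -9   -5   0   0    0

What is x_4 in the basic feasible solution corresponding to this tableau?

0

x_4 is not in the basis, so in the current basic feasible solution x_4 = 0.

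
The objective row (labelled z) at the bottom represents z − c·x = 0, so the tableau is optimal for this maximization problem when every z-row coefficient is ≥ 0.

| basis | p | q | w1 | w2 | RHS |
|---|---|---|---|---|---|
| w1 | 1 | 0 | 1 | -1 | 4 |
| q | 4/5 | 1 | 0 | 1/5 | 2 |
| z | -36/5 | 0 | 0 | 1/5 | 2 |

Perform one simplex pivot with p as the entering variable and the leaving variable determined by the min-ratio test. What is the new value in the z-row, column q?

9

Ratio test on column p — row 1: 4/1 = 4; row 2: 2/(4/5) = 5/2. Minimum is 5/2 at row 2 (q leaves); pivot element 4/5.
Divide row 2 by 4/5; eliminate column p from the other rows.
z-row update in column q: 0 − (-36/5)·(5/4) = 9.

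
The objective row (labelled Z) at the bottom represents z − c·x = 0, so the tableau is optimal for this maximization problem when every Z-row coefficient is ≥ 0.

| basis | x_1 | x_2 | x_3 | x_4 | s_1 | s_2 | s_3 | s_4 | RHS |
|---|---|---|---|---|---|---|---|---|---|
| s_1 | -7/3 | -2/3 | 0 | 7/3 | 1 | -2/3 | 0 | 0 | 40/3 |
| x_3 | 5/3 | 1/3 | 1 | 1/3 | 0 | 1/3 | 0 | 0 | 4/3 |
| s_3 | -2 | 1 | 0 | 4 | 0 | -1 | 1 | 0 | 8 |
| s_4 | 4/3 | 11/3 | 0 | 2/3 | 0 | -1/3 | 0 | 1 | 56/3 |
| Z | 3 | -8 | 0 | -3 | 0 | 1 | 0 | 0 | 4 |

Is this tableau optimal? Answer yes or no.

no

The Z-row has a negative entry -8 in column x_2, so it is not optimal.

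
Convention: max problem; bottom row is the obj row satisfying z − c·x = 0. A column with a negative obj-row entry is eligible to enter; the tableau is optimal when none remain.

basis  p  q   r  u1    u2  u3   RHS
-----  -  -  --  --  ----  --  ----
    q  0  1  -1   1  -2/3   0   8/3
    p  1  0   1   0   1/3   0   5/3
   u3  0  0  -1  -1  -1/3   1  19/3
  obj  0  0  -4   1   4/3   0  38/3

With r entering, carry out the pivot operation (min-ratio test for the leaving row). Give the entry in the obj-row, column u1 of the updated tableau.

1

Ratio test on column r — row 1: entry -1 ≤ 0; row 2: (5/3)/1 = 5/3; row 3: entry -1 ≤ 0. Minimum is 5/3 at row 2 (p leaves); pivot element 1.
Divide row 2 by 1; eliminate column r from the other rows.
obj-row update in column u1: 1 − (-4)·0 = 1.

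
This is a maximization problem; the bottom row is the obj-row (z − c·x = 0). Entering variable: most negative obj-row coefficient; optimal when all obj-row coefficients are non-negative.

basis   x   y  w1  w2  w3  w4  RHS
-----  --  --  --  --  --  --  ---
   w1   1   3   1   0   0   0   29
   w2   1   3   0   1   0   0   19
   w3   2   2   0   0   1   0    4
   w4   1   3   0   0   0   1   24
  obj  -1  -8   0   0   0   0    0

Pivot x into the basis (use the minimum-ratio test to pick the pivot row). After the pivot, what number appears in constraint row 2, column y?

Ratio test on column x — row 1: 29/1 = 29; row 2: 19/1 = 19; row 3: 4/2 = 2; row 4: 24/1 = 24. Minimum is 2 at row 3 (w3 leaves); pivot element 2.
Divide row 3 by 2; eliminate column x from the other rows.
Row 2 update in column y: 3 − 1·1 = 2.

2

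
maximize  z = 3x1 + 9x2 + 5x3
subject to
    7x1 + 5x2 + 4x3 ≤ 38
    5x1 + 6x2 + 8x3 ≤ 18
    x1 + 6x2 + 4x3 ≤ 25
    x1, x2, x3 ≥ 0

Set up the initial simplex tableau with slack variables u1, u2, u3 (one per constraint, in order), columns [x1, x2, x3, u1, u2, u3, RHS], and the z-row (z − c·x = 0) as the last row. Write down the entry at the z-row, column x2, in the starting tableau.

The z-row carries the negated objective coefficients: the x2 entry is -9.

-9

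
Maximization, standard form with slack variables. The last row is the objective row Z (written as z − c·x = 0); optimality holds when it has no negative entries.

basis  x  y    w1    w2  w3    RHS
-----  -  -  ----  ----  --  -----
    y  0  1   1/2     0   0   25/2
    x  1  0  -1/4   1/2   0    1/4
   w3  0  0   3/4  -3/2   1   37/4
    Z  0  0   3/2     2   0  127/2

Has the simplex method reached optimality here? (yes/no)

yes

Every Z-row coefficient is ≥ 0, so the tableau is optimal.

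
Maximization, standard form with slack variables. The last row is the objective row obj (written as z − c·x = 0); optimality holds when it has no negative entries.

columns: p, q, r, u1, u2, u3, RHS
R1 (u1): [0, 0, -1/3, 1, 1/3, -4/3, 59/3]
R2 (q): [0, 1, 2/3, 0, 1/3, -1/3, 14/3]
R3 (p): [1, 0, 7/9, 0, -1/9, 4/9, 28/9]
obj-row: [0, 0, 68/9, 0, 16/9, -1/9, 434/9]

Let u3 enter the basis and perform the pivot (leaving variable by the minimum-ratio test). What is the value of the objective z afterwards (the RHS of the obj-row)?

49

Ratio test on column u3 — row 1: entry -4/3 ≤ 0; row 2: entry -1/3 ≤ 0; row 3: (28/9)/(4/9) = 7. Minimum is 7 at row 3 (p leaves); pivot element 4/9.
Pivot on row 3; the obj-row RHS becomes 434/9 − (-1/9)·7 = 49.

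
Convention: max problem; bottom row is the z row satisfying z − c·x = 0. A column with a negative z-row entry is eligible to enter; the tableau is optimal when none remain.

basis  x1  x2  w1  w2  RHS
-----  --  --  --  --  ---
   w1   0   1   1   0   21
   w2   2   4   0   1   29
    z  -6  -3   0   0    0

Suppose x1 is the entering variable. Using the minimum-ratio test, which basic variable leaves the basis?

Column x1 entries and ratios — w1: 0 ≤ 0, skip; w2: 29/2 = 29/2.
Smallest ratio is 29/2 in the row of w2, so w2 leaves.

w2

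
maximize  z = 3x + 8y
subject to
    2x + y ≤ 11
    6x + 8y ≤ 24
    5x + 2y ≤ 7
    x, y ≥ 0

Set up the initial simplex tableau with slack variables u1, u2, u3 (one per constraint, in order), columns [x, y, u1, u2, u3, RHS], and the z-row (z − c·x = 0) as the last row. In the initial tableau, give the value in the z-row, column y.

The z-row carries the negated objective coefficients: the y entry is -8.

-8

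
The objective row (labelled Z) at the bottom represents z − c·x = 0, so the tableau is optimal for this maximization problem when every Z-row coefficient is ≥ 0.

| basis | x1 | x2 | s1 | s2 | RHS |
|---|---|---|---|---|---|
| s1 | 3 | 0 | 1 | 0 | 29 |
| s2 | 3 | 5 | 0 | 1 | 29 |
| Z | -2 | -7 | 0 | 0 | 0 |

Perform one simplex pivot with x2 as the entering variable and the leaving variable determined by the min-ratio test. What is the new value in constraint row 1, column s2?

0

Ratio test on column x2 — row 1: entry 0 ≤ 0; row 2: 29/5 = 29/5. Minimum is 29/5 at row 2 (s2 leaves); pivot element 5.
Divide row 2 by 5; eliminate column x2 from the other rows.
Row 1 update in column s2: 0 − 0·(1/5) = 0.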